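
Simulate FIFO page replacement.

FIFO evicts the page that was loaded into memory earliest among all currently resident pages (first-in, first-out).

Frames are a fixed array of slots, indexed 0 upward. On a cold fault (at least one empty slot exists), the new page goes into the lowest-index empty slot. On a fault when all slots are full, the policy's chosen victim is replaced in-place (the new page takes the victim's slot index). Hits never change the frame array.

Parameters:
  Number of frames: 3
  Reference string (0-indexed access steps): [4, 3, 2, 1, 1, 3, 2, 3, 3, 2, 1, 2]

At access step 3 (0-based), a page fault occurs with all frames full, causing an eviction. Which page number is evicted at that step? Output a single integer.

Answer: 4

Derivation:
Step 0: ref 4 -> FAULT, frames=[4,-,-]
Step 1: ref 3 -> FAULT, frames=[4,3,-]
Step 2: ref 2 -> FAULT, frames=[4,3,2]
Step 3: ref 1 -> FAULT, evict 4, frames=[1,3,2]
At step 3: evicted page 4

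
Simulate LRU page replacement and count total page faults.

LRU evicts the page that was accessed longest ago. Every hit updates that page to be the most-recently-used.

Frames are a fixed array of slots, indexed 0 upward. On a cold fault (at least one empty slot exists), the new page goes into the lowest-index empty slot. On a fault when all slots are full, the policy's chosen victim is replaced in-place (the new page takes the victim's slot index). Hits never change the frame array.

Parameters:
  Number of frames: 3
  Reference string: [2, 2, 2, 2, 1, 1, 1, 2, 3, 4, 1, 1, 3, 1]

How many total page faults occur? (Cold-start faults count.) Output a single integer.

Step 0: ref 2 → FAULT, frames=[2,-,-]
Step 1: ref 2 → HIT, frames=[2,-,-]
Step 2: ref 2 → HIT, frames=[2,-,-]
Step 3: ref 2 → HIT, frames=[2,-,-]
Step 4: ref 1 → FAULT, frames=[2,1,-]
Step 5: ref 1 → HIT, frames=[2,1,-]
Step 6: ref 1 → HIT, frames=[2,1,-]
Step 7: ref 2 → HIT, frames=[2,1,-]
Step 8: ref 3 → FAULT, frames=[2,1,3]
Step 9: ref 4 → FAULT (evict 1), frames=[2,4,3]
Step 10: ref 1 → FAULT (evict 2), frames=[1,4,3]
Step 11: ref 1 → HIT, frames=[1,4,3]
Step 12: ref 3 → HIT, frames=[1,4,3]
Step 13: ref 1 → HIT, frames=[1,4,3]
Total faults: 5

Answer: 5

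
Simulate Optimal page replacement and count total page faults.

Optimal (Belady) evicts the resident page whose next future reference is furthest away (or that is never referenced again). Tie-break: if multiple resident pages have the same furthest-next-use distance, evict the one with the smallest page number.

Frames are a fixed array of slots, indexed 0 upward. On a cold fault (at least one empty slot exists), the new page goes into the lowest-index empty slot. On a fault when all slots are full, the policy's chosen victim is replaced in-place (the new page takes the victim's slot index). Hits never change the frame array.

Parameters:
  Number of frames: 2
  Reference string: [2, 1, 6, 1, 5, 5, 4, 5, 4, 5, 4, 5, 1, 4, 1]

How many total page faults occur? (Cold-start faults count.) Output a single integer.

Step 0: ref 2 → FAULT, frames=[2,-]
Step 1: ref 1 → FAULT, frames=[2,1]
Step 2: ref 6 → FAULT (evict 2), frames=[6,1]
Step 3: ref 1 → HIT, frames=[6,1]
Step 4: ref 5 → FAULT (evict 6), frames=[5,1]
Step 5: ref 5 → HIT, frames=[5,1]
Step 6: ref 4 → FAULT (evict 1), frames=[5,4]
Step 7: ref 5 → HIT, frames=[5,4]
Step 8: ref 4 → HIT, frames=[5,4]
Step 9: ref 5 → HIT, frames=[5,4]
Step 10: ref 4 → HIT, frames=[5,4]
Step 11: ref 5 → HIT, frames=[5,4]
Step 12: ref 1 → FAULT (evict 5), frames=[1,4]
Step 13: ref 4 → HIT, frames=[1,4]
Step 14: ref 1 → HIT, frames=[1,4]
Total faults: 6

Answer: 6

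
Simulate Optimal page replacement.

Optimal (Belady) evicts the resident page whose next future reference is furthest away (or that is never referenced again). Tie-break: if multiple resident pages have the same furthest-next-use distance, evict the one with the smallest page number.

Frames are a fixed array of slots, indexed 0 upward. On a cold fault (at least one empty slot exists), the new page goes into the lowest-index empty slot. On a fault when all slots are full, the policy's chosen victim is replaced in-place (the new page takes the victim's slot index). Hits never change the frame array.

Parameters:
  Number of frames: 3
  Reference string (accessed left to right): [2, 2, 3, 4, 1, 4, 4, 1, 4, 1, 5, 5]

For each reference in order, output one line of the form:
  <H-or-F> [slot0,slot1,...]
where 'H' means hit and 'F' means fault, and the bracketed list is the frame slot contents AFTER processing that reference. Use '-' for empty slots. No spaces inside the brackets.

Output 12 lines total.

F [2,-,-]
H [2,-,-]
F [2,3,-]
F [2,3,4]
F [1,3,4]
H [1,3,4]
H [1,3,4]
H [1,3,4]
H [1,3,4]
H [1,3,4]
F [5,3,4]
H [5,3,4]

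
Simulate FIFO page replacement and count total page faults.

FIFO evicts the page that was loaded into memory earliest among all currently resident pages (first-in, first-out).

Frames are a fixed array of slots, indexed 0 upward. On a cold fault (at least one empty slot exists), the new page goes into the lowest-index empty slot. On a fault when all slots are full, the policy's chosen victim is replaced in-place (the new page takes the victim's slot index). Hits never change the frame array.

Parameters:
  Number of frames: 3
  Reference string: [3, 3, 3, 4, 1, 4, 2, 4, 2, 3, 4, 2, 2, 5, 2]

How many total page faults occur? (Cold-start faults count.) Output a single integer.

Step 0: ref 3 → FAULT, frames=[3,-,-]
Step 1: ref 3 → HIT, frames=[3,-,-]
Step 2: ref 3 → HIT, frames=[3,-,-]
Step 3: ref 4 → FAULT, frames=[3,4,-]
Step 4: ref 1 → FAULT, frames=[3,4,1]
Step 5: ref 4 → HIT, frames=[3,4,1]
Step 6: ref 2 → FAULT (evict 3), frames=[2,4,1]
Step 7: ref 4 → HIT, frames=[2,4,1]
Step 8: ref 2 → HIT, frames=[2,4,1]
Step 9: ref 3 → FAULT (evict 4), frames=[2,3,1]
Step 10: ref 4 → FAULT (evict 1), frames=[2,3,4]
Step 11: ref 2 → HIT, frames=[2,3,4]
Step 12: ref 2 → HIT, frames=[2,3,4]
Step 13: ref 5 → FAULT (evict 2), frames=[5,3,4]
Step 14: ref 2 → FAULT (evict 3), frames=[5,2,4]
Total faults: 8

Answer: 8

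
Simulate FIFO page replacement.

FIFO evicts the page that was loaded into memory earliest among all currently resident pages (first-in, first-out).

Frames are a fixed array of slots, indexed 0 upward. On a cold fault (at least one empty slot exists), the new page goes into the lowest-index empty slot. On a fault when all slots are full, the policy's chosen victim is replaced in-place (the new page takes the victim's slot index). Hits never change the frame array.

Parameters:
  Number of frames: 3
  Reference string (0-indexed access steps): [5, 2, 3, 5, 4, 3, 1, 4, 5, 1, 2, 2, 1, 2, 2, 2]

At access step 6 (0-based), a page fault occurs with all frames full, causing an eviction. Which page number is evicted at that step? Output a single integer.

Step 0: ref 5 -> FAULT, frames=[5,-,-]
Step 1: ref 2 -> FAULT, frames=[5,2,-]
Step 2: ref 3 -> FAULT, frames=[5,2,3]
Step 3: ref 5 -> HIT, frames=[5,2,3]
Step 4: ref 4 -> FAULT, evict 5, frames=[4,2,3]
Step 5: ref 3 -> HIT, frames=[4,2,3]
Step 6: ref 1 -> FAULT, evict 2, frames=[4,1,3]
At step 6: evicted page 2

Answer: 2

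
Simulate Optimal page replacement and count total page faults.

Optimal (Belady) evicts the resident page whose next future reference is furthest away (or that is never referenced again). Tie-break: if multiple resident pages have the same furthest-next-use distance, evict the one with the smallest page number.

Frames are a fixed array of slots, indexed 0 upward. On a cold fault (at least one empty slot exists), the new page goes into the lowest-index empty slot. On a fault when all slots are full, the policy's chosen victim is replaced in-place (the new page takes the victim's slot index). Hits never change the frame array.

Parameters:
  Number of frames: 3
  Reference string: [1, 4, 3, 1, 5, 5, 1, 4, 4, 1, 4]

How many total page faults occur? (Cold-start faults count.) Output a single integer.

Answer: 4

Derivation:
Step 0: ref 1 → FAULT, frames=[1,-,-]
Step 1: ref 4 → FAULT, frames=[1,4,-]
Step 2: ref 3 → FAULT, frames=[1,4,3]
Step 3: ref 1 → HIT, frames=[1,4,3]
Step 4: ref 5 → FAULT (evict 3), frames=[1,4,5]
Step 5: ref 5 → HIT, frames=[1,4,5]
Step 6: ref 1 → HIT, frames=[1,4,5]
Step 7: ref 4 → HIT, frames=[1,4,5]
Step 8: ref 4 → HIT, frames=[1,4,5]
Step 9: ref 1 → HIT, frames=[1,4,5]
Step 10: ref 4 → HIT, frames=[1,4,5]
Total faults: 4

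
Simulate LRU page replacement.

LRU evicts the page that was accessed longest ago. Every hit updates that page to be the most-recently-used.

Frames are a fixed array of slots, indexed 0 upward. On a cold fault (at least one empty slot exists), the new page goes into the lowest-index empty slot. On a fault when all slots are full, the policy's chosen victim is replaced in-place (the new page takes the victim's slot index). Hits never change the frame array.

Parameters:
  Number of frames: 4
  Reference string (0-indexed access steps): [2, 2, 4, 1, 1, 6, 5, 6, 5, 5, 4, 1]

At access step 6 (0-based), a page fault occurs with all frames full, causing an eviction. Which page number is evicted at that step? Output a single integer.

Step 0: ref 2 -> FAULT, frames=[2,-,-,-]
Step 1: ref 2 -> HIT, frames=[2,-,-,-]
Step 2: ref 4 -> FAULT, frames=[2,4,-,-]
Step 3: ref 1 -> FAULT, frames=[2,4,1,-]
Step 4: ref 1 -> HIT, frames=[2,4,1,-]
Step 5: ref 6 -> FAULT, frames=[2,4,1,6]
Step 6: ref 5 -> FAULT, evict 2, frames=[5,4,1,6]
At step 6: evicted page 2

Answer: 2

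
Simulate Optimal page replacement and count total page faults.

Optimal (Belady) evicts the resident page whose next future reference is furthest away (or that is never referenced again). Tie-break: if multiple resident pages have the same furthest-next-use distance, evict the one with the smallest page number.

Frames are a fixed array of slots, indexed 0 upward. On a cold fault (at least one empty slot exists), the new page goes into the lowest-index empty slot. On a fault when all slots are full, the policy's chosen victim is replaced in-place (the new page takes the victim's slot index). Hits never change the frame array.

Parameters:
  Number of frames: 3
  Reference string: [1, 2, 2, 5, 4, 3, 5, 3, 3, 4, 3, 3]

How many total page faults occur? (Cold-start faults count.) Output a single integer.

Step 0: ref 1 → FAULT, frames=[1,-,-]
Step 1: ref 2 → FAULT, frames=[1,2,-]
Step 2: ref 2 → HIT, frames=[1,2,-]
Step 3: ref 5 → FAULT, frames=[1,2,5]
Step 4: ref 4 → FAULT (evict 1), frames=[4,2,5]
Step 5: ref 3 → FAULT (evict 2), frames=[4,3,5]
Step 6: ref 5 → HIT, frames=[4,3,5]
Step 7: ref 3 → HIT, frames=[4,3,5]
Step 8: ref 3 → HIT, frames=[4,3,5]
Step 9: ref 4 → HIT, frames=[4,3,5]
Step 10: ref 3 → HIT, frames=[4,3,5]
Step 11: ref 3 → HIT, frames=[4,3,5]
Total faults: 5

Answer: 5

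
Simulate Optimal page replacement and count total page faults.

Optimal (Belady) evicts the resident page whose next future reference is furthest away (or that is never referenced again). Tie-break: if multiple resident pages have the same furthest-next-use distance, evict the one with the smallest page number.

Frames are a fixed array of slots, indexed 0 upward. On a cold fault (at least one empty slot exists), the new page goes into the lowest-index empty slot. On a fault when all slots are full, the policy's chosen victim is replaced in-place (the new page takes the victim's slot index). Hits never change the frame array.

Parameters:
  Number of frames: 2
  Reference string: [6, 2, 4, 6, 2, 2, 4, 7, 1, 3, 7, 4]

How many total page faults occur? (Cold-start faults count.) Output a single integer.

Answer: 8

Derivation:
Step 0: ref 6 → FAULT, frames=[6,-]
Step 1: ref 2 → FAULT, frames=[6,2]
Step 2: ref 4 → FAULT (evict 2), frames=[6,4]
Step 3: ref 6 → HIT, frames=[6,4]
Step 4: ref 2 → FAULT (evict 6), frames=[2,4]
Step 5: ref 2 → HIT, frames=[2,4]
Step 6: ref 4 → HIT, frames=[2,4]
Step 7: ref 7 → FAULT (evict 2), frames=[7,4]
Step 8: ref 1 → FAULT (evict 4), frames=[7,1]
Step 9: ref 3 → FAULT (evict 1), frames=[7,3]
Step 10: ref 7 → HIT, frames=[7,3]
Step 11: ref 4 → FAULT (evict 3), frames=[7,4]
Total faults: 8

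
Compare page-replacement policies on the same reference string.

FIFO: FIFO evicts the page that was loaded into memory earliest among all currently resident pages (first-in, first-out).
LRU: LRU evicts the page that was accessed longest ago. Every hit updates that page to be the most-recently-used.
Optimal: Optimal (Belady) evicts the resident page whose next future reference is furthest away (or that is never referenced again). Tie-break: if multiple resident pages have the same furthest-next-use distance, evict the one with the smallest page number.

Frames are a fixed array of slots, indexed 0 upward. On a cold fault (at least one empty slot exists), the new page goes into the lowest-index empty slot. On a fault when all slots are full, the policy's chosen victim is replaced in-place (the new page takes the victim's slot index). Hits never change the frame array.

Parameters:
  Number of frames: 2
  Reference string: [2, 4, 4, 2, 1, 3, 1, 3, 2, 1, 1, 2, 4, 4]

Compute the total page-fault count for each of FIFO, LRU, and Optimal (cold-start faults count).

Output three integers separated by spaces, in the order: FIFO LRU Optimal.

Answer: 7 7 6

Derivation:
--- FIFO ---
  step 0: ref 2 -> FAULT, frames=[2,-] (faults so far: 1)
  step 1: ref 4 -> FAULT, frames=[2,4] (faults so far: 2)
  step 2: ref 4 -> HIT, frames=[2,4] (faults so far: 2)
  step 3: ref 2 -> HIT, frames=[2,4] (faults so far: 2)
  step 4: ref 1 -> FAULT, evict 2, frames=[1,4] (faults so far: 3)
  step 5: ref 3 -> FAULT, evict 4, frames=[1,3] (faults so far: 4)
  step 6: ref 1 -> HIT, frames=[1,3] (faults so far: 4)
  step 7: ref 3 -> HIT, frames=[1,3] (faults so far: 4)
  step 8: ref 2 -> FAULT, evict 1, frames=[2,3] (faults so far: 5)
  step 9: ref 1 -> FAULT, evict 3, frames=[2,1] (faults so far: 6)
  step 10: ref 1 -> HIT, frames=[2,1] (faults so far: 6)
  step 11: ref 2 -> HIT, frames=[2,1] (faults so far: 6)
  step 12: ref 4 -> FAULT, evict 2, frames=[4,1] (faults so far: 7)
  step 13: ref 4 -> HIT, frames=[4,1] (faults so far: 7)
  FIFO total faults: 7
--- LRU ---
  step 0: ref 2 -> FAULT, frames=[2,-] (faults so far: 1)
  step 1: ref 4 -> FAULT, frames=[2,4] (faults so far: 2)
  step 2: ref 4 -> HIT, frames=[2,4] (faults so far: 2)
  step 3: ref 2 -> HIT, frames=[2,4] (faults so far: 2)
  step 4: ref 1 -> FAULT, evict 4, frames=[2,1] (faults so far: 3)
  step 5: ref 3 -> FAULT, evict 2, frames=[3,1] (faults so far: 4)
  step 6: ref 1 -> HIT, frames=[3,1] (faults so far: 4)
  step 7: ref 3 -> HIT, frames=[3,1] (faults so far: 4)
  step 8: ref 2 -> FAULT, evict 1, frames=[3,2] (faults so far: 5)
  step 9: ref 1 -> FAULT, evict 3, frames=[1,2] (faults so far: 6)
  step 10: ref 1 -> HIT, frames=[1,2] (faults so far: 6)
  step 11: ref 2 -> HIT, frames=[1,2] (faults so far: 6)
  step 12: ref 4 -> FAULT, evict 1, frames=[4,2] (faults so far: 7)
  step 13: ref 4 -> HIT, frames=[4,2] (faults so far: 7)
  LRU total faults: 7
--- Optimal ---
  step 0: ref 2 -> FAULT, frames=[2,-] (faults so far: 1)
  step 1: ref 4 -> FAULT, frames=[2,4] (faults so far: 2)
  step 2: ref 4 -> HIT, frames=[2,4] (faults so far: 2)
  step 3: ref 2 -> HIT, frames=[2,4] (faults so far: 2)
  step 4: ref 1 -> FAULT, evict 4, frames=[2,1] (faults so far: 3)
  step 5: ref 3 -> FAULT, evict 2, frames=[3,1] (faults so far: 4)
  step 6: ref 1 -> HIT, frames=[3,1] (faults so far: 4)
  step 7: ref 3 -> HIT, frames=[3,1] (faults so far: 4)
  step 8: ref 2 -> FAULT, evict 3, frames=[2,1] (faults so far: 5)
  step 9: ref 1 -> HIT, frames=[2,1] (faults so far: 5)
  step 10: ref 1 -> HIT, frames=[2,1] (faults so far: 5)
  step 11: ref 2 -> HIT, frames=[2,1] (faults so far: 5)
  step 12: ref 4 -> FAULT, evict 1, frames=[2,4] (faults so far: 6)
  step 13: ref 4 -> HIT, frames=[2,4] (faults so far: 6)
  Optimal total faults: 6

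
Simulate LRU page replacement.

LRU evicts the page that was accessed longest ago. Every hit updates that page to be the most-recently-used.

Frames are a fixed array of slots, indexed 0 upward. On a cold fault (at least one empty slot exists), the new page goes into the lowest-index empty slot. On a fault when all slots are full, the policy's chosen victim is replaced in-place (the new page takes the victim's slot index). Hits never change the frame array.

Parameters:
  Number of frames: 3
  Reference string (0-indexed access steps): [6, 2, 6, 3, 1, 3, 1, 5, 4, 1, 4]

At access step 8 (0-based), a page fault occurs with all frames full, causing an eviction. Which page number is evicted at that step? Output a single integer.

Answer: 3

Derivation:
Step 0: ref 6 -> FAULT, frames=[6,-,-]
Step 1: ref 2 -> FAULT, frames=[6,2,-]
Step 2: ref 6 -> HIT, frames=[6,2,-]
Step 3: ref 3 -> FAULT, frames=[6,2,3]
Step 4: ref 1 -> FAULT, evict 2, frames=[6,1,3]
Step 5: ref 3 -> HIT, frames=[6,1,3]
Step 6: ref 1 -> HIT, frames=[6,1,3]
Step 7: ref 5 -> FAULT, evict 6, frames=[5,1,3]
Step 8: ref 4 -> FAULT, evict 3, frames=[5,1,4]
At step 8: evicted page 3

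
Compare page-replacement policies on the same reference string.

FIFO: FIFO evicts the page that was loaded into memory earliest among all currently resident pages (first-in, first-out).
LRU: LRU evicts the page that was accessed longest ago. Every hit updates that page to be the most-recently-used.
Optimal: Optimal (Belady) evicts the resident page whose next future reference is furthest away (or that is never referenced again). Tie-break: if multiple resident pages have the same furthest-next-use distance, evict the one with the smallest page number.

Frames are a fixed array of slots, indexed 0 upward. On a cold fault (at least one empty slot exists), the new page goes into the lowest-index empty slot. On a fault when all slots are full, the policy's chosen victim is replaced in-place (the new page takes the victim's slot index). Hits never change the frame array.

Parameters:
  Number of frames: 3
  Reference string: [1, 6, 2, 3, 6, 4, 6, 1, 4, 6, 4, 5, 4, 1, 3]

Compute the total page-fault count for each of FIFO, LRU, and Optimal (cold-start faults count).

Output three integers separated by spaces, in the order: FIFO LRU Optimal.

Answer: 10 9 7

Derivation:
--- FIFO ---
  step 0: ref 1 -> FAULT, frames=[1,-,-] (faults so far: 1)
  step 1: ref 6 -> FAULT, frames=[1,6,-] (faults so far: 2)
  step 2: ref 2 -> FAULT, frames=[1,6,2] (faults so far: 3)
  step 3: ref 3 -> FAULT, evict 1, frames=[3,6,2] (faults so far: 4)
  step 4: ref 6 -> HIT, frames=[3,6,2] (faults so far: 4)
  step 5: ref 4 -> FAULT, evict 6, frames=[3,4,2] (faults so far: 5)
  step 6: ref 6 -> FAULT, evict 2, frames=[3,4,6] (faults so far: 6)
  step 7: ref 1 -> FAULT, evict 3, frames=[1,4,6] (faults so far: 7)
  step 8: ref 4 -> HIT, frames=[1,4,6] (faults so far: 7)
  step 9: ref 6 -> HIT, frames=[1,4,6] (faults so far: 7)
  step 10: ref 4 -> HIT, frames=[1,4,6] (faults so far: 7)
  step 11: ref 5 -> FAULT, evict 4, frames=[1,5,6] (faults so far: 8)
  step 12: ref 4 -> FAULT, evict 6, frames=[1,5,4] (faults so far: 9)
  step 13: ref 1 -> HIT, frames=[1,5,4] (faults so far: 9)
  step 14: ref 3 -> FAULT, evict 1, frames=[3,5,4] (faults so far: 10)
  FIFO total faults: 10
--- LRU ---
  step 0: ref 1 -> FAULT, frames=[1,-,-] (faults so far: 1)
  step 1: ref 6 -> FAULT, frames=[1,6,-] (faults so far: 2)
  step 2: ref 2 -> FAULT, frames=[1,6,2] (faults so far: 3)
  step 3: ref 3 -> FAULT, evict 1, frames=[3,6,2] (faults so far: 4)
  step 4: ref 6 -> HIT, frames=[3,6,2] (faults so far: 4)
  step 5: ref 4 -> FAULT, evict 2, frames=[3,6,4] (faults so far: 5)
  step 6: ref 6 -> HIT, frames=[3,6,4] (faults so far: 5)
  step 7: ref 1 -> FAULT, evict 3, frames=[1,6,4] (faults so far: 6)
  step 8: ref 4 -> HIT, frames=[1,6,4] (faults so far: 6)
  step 9: ref 6 -> HIT, frames=[1,6,4] (faults so far: 6)
  step 10: ref 4 -> HIT, frames=[1,6,4] (faults so far: 6)
  step 11: ref 5 -> FAULT, evict 1, frames=[5,6,4] (faults so far: 7)
  step 12: ref 4 -> HIT, frames=[5,6,4] (faults so far: 7)
  step 13: ref 1 -> FAULT, evict 6, frames=[5,1,4] (faults so far: 8)
  step 14: ref 3 -> FAULT, evict 5, frames=[3,1,4] (faults so far: 9)
  LRU total faults: 9
--- Optimal ---
  step 0: ref 1 -> FAULT, frames=[1,-,-] (faults so far: 1)
  step 1: ref 6 -> FAULT, frames=[1,6,-] (faults so far: 2)
  step 2: ref 2 -> FAULT, frames=[1,6,2] (faults so far: 3)
  step 3: ref 3 -> FAULT, evict 2, frames=[1,6,3] (faults so far: 4)
  step 4: ref 6 -> HIT, frames=[1,6,3] (faults so far: 4)
  step 5: ref 4 -> FAULT, evict 3, frames=[1,6,4] (faults so far: 5)
  step 6: ref 6 -> HIT, frames=[1,6,4] (faults so far: 5)
  step 7: ref 1 -> HIT, frames=[1,6,4] (faults so far: 5)
  step 8: ref 4 -> HIT, frames=[1,6,4] (faults so far: 5)
  step 9: ref 6 -> HIT, frames=[1,6,4] (faults so far: 5)
  step 10: ref 4 -> HIT, frames=[1,6,4] (faults so far: 5)
  step 11: ref 5 -> FAULT, evict 6, frames=[1,5,4] (faults so far: 6)
  step 12: ref 4 -> HIT, frames=[1,5,4] (faults so far: 6)
  step 13: ref 1 -> HIT, frames=[1,5,4] (faults so far: 6)
  step 14: ref 3 -> FAULT, evict 1, frames=[3,5,4] (faults so far: 7)
  Optimal total faults: 7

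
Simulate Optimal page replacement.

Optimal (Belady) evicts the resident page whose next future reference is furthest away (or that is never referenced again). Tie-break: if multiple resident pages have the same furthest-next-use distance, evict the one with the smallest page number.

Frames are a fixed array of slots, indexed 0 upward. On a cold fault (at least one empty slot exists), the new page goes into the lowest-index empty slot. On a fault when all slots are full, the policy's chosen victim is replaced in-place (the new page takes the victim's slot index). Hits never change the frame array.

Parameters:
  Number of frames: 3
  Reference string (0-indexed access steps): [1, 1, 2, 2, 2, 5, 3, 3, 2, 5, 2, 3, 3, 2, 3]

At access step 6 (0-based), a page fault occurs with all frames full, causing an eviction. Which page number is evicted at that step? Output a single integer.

Step 0: ref 1 -> FAULT, frames=[1,-,-]
Step 1: ref 1 -> HIT, frames=[1,-,-]
Step 2: ref 2 -> FAULT, frames=[1,2,-]
Step 3: ref 2 -> HIT, frames=[1,2,-]
Step 4: ref 2 -> HIT, frames=[1,2,-]
Step 5: ref 5 -> FAULT, frames=[1,2,5]
Step 6: ref 3 -> FAULT, evict 1, frames=[3,2,5]
At step 6: evicted page 1

Answer: 1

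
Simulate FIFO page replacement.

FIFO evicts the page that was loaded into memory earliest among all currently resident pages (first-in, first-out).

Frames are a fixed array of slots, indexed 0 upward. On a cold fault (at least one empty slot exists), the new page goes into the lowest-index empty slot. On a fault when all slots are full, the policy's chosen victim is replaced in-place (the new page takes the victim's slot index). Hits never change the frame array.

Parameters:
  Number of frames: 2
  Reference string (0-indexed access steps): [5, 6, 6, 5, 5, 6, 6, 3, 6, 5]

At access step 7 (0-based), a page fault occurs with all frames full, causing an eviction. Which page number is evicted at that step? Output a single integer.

Answer: 5

Derivation:
Step 0: ref 5 -> FAULT, frames=[5,-]
Step 1: ref 6 -> FAULT, frames=[5,6]
Step 2: ref 6 -> HIT, frames=[5,6]
Step 3: ref 5 -> HIT, frames=[5,6]
Step 4: ref 5 -> HIT, frames=[5,6]
Step 5: ref 6 -> HIT, frames=[5,6]
Step 6: ref 6 -> HIT, frames=[5,6]
Step 7: ref 3 -> FAULT, evict 5, frames=[3,6]
At step 7: evicted page 5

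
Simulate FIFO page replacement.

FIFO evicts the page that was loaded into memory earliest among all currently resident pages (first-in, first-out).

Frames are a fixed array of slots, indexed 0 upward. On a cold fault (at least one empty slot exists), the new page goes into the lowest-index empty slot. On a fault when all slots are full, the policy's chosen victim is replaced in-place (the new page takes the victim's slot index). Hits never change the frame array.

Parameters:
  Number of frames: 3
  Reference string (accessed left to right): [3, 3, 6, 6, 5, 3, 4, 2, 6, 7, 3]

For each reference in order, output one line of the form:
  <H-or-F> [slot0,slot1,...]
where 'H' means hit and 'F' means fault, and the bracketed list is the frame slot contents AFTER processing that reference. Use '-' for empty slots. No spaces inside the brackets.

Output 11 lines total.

F [3,-,-]
H [3,-,-]
F [3,6,-]
H [3,6,-]
F [3,6,5]
H [3,6,5]
F [4,6,5]
F [4,2,5]
F [4,2,6]
F [7,2,6]
F [7,3,6]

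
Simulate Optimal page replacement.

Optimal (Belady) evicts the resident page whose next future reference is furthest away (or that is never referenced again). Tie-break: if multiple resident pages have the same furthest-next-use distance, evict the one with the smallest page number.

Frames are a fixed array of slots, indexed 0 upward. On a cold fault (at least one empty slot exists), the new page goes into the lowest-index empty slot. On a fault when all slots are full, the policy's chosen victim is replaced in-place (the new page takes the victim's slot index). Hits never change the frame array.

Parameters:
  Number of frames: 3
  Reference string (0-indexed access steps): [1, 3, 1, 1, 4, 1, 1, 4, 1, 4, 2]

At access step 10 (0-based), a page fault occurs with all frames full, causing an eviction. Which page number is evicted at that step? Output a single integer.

Answer: 1

Derivation:
Step 0: ref 1 -> FAULT, frames=[1,-,-]
Step 1: ref 3 -> FAULT, frames=[1,3,-]
Step 2: ref 1 -> HIT, frames=[1,3,-]
Step 3: ref 1 -> HIT, frames=[1,3,-]
Step 4: ref 4 -> FAULT, frames=[1,3,4]
Step 5: ref 1 -> HIT, frames=[1,3,4]
Step 6: ref 1 -> HIT, frames=[1,3,4]
Step 7: ref 4 -> HIT, frames=[1,3,4]
Step 8: ref 1 -> HIT, frames=[1,3,4]
Step 9: ref 4 -> HIT, frames=[1,3,4]
Step 10: ref 2 -> FAULT, evict 1, frames=[2,3,4]
At step 10: evicted page 1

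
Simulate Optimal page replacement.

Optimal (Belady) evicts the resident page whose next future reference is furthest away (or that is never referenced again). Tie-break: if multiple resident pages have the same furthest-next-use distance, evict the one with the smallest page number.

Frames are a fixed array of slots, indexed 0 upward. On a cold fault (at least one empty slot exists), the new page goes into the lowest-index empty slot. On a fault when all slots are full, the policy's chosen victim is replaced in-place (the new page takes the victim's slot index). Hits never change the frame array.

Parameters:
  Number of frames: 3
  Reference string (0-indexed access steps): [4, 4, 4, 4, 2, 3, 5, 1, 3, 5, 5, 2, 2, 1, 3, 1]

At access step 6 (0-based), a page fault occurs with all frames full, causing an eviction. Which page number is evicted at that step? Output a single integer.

Step 0: ref 4 -> FAULT, frames=[4,-,-]
Step 1: ref 4 -> HIT, frames=[4,-,-]
Step 2: ref 4 -> HIT, frames=[4,-,-]
Step 3: ref 4 -> HIT, frames=[4,-,-]
Step 4: ref 2 -> FAULT, frames=[4,2,-]
Step 5: ref 3 -> FAULT, frames=[4,2,3]
Step 6: ref 5 -> FAULT, evict 4, frames=[5,2,3]
At step 6: evicted page 4

Answer: 4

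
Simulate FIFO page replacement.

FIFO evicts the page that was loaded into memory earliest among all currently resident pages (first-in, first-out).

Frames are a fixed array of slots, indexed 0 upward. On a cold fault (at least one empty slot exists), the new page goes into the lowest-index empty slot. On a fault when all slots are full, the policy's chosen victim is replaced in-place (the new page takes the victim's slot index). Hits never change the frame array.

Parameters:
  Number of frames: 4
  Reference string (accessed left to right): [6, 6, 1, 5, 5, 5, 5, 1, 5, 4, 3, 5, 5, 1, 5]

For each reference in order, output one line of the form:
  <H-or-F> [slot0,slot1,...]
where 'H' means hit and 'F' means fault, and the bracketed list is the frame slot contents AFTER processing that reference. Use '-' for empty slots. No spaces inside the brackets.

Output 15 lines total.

F [6,-,-,-]
H [6,-,-,-]
F [6,1,-,-]
F [6,1,5,-]
H [6,1,5,-]
H [6,1,5,-]
H [6,1,5,-]
H [6,1,5,-]
H [6,1,5,-]
F [6,1,5,4]
F [3,1,5,4]
H [3,1,5,4]
H [3,1,5,4]
H [3,1,5,4]
H [3,1,5,4]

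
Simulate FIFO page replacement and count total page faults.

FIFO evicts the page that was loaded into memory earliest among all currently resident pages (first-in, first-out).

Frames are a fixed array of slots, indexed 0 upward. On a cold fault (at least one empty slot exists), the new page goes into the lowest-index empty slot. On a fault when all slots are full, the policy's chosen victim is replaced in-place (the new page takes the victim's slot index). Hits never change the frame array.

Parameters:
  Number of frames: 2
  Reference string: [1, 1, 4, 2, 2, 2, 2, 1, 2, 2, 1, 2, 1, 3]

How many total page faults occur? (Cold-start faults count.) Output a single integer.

Answer: 5

Derivation:
Step 0: ref 1 → FAULT, frames=[1,-]
Step 1: ref 1 → HIT, frames=[1,-]
Step 2: ref 4 → FAULT, frames=[1,4]
Step 3: ref 2 → FAULT (evict 1), frames=[2,4]
Step 4: ref 2 → HIT, frames=[2,4]
Step 5: ref 2 → HIT, frames=[2,4]
Step 6: ref 2 → HIT, frames=[2,4]
Step 7: ref 1 → FAULT (evict 4), frames=[2,1]
Step 8: ref 2 → HIT, frames=[2,1]
Step 9: ref 2 → HIT, frames=[2,1]
Step 10: ref 1 → HIT, frames=[2,1]
Step 11: ref 2 → HIT, frames=[2,1]
Step 12: ref 1 → HIT, frames=[2,1]
Step 13: ref 3 → FAULT (evict 2), frames=[3,1]
Total faults: 5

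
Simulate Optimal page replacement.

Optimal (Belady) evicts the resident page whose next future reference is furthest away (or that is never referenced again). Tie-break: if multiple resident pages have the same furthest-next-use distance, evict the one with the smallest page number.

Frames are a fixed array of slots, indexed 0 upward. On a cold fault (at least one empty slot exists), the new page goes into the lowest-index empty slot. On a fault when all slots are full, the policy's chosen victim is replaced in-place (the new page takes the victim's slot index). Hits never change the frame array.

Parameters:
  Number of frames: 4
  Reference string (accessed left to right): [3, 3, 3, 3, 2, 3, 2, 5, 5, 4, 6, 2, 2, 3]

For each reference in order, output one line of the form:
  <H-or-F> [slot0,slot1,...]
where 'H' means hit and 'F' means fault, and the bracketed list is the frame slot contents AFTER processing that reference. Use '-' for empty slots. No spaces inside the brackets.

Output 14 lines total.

F [3,-,-,-]
H [3,-,-,-]
H [3,-,-,-]
H [3,-,-,-]
F [3,2,-,-]
H [3,2,-,-]
H [3,2,-,-]
F [3,2,5,-]
H [3,2,5,-]
F [3,2,5,4]
F [3,2,5,6]
H [3,2,5,6]
H [3,2,5,6]
H [3,2,5,6]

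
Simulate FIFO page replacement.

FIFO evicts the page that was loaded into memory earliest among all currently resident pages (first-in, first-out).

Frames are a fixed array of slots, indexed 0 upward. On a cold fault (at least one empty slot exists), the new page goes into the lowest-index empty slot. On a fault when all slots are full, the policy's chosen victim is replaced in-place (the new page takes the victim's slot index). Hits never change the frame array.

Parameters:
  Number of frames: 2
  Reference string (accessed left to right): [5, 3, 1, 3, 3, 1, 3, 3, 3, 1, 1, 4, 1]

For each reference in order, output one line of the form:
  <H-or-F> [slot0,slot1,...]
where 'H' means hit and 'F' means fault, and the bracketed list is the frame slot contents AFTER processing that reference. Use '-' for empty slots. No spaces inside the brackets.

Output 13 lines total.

F [5,-]
F [5,3]
F [1,3]
H [1,3]
H [1,3]
H [1,3]
H [1,3]
H [1,3]
H [1,3]
H [1,3]
H [1,3]
F [1,4]
H [1,4]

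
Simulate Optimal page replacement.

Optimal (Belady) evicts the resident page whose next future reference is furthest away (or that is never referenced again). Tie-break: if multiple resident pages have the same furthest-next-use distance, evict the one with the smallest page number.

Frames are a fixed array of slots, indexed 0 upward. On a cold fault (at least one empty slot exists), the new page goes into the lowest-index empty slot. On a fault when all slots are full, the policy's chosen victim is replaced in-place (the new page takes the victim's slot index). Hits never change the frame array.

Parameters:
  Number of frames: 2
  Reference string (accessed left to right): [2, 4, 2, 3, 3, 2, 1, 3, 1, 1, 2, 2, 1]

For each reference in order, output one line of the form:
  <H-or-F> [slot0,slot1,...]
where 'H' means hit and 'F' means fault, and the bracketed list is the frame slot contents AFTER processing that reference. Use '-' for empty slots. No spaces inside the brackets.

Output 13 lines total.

F [2,-]
F [2,4]
H [2,4]
F [2,3]
H [2,3]
H [2,3]
F [1,3]
H [1,3]
H [1,3]
H [1,3]
F [1,2]
H [1,2]
H [1,2]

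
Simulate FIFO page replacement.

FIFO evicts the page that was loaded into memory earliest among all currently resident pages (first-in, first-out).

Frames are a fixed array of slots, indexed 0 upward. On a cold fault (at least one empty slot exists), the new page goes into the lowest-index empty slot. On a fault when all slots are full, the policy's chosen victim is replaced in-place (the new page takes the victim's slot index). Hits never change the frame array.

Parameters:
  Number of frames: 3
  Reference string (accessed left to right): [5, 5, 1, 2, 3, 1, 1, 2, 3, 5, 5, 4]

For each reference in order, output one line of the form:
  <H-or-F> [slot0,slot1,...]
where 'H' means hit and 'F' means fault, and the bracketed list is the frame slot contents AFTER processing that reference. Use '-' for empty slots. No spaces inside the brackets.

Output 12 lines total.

F [5,-,-]
H [5,-,-]
F [5,1,-]
F [5,1,2]
F [3,1,2]
H [3,1,2]
H [3,1,2]
H [3,1,2]
H [3,1,2]
F [3,5,2]
H [3,5,2]
F [3,5,4]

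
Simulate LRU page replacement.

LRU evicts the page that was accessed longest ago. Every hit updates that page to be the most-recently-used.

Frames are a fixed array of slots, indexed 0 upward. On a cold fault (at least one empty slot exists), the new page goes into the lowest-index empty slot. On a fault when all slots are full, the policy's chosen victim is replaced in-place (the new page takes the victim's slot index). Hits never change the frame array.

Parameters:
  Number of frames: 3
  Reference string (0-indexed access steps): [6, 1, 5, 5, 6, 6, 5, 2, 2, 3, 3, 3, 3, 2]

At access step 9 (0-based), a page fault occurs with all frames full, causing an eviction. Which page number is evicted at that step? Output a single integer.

Step 0: ref 6 -> FAULT, frames=[6,-,-]
Step 1: ref 1 -> FAULT, frames=[6,1,-]
Step 2: ref 5 -> FAULT, frames=[6,1,5]
Step 3: ref 5 -> HIT, frames=[6,1,5]
Step 4: ref 6 -> HIT, frames=[6,1,5]
Step 5: ref 6 -> HIT, frames=[6,1,5]
Step 6: ref 5 -> HIT, frames=[6,1,5]
Step 7: ref 2 -> FAULT, evict 1, frames=[6,2,5]
Step 8: ref 2 -> HIT, frames=[6,2,5]
Step 9: ref 3 -> FAULT, evict 6, frames=[3,2,5]
At step 9: evicted page 6

Answer: 6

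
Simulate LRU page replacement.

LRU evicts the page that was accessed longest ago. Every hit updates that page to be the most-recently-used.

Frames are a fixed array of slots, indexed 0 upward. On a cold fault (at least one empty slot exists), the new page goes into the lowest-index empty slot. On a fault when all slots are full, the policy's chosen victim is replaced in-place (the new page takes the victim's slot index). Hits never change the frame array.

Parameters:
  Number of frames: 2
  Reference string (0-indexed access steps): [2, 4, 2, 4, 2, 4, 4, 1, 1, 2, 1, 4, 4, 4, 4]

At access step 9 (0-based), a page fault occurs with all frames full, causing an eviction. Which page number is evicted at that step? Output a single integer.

Answer: 4

Derivation:
Step 0: ref 2 -> FAULT, frames=[2,-]
Step 1: ref 4 -> FAULT, frames=[2,4]
Step 2: ref 2 -> HIT, frames=[2,4]
Step 3: ref 4 -> HIT, frames=[2,4]
Step 4: ref 2 -> HIT, frames=[2,4]
Step 5: ref 4 -> HIT, frames=[2,4]
Step 6: ref 4 -> HIT, frames=[2,4]
Step 7: ref 1 -> FAULT, evict 2, frames=[1,4]
Step 8: ref 1 -> HIT, frames=[1,4]
Step 9: ref 2 -> FAULT, evict 4, frames=[1,2]
At step 9: evicted page 4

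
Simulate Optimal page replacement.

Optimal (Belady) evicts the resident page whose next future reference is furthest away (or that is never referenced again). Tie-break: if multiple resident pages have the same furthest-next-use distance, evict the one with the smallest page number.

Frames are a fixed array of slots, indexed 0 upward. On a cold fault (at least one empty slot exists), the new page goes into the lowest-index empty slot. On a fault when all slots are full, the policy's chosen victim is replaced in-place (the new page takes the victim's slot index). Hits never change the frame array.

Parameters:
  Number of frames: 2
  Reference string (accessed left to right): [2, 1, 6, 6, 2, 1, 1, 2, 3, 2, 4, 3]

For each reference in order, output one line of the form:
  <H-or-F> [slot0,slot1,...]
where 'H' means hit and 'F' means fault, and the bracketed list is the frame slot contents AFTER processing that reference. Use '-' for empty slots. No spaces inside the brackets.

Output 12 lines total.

F [2,-]
F [2,1]
F [2,6]
H [2,6]
H [2,6]
F [2,1]
H [2,1]
H [2,1]
F [2,3]
H [2,3]
F [4,3]
H [4,3]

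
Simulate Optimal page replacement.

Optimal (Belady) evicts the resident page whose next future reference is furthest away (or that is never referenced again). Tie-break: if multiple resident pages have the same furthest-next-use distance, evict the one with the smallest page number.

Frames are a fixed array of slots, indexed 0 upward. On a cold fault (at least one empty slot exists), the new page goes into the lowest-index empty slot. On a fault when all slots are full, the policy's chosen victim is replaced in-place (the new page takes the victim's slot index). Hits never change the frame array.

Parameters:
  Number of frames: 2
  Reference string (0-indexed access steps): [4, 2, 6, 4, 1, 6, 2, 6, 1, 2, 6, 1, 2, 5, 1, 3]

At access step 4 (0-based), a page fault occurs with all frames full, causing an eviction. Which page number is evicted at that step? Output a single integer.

Answer: 4

Derivation:
Step 0: ref 4 -> FAULT, frames=[4,-]
Step 1: ref 2 -> FAULT, frames=[4,2]
Step 2: ref 6 -> FAULT, evict 2, frames=[4,6]
Step 3: ref 4 -> HIT, frames=[4,6]
Step 4: ref 1 -> FAULT, evict 4, frames=[1,6]
At step 4: evicted page 4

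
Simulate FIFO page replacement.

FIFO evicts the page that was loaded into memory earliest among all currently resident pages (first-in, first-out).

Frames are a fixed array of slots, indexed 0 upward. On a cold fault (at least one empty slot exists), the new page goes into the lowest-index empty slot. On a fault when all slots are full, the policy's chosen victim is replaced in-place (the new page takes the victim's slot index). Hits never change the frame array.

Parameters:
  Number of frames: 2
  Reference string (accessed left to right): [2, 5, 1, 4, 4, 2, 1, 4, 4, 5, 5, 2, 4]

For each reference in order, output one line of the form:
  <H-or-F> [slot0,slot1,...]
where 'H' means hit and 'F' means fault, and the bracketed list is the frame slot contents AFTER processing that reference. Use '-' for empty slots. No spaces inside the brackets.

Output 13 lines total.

F [2,-]
F [2,5]
F [1,5]
F [1,4]
H [1,4]
F [2,4]
F [2,1]
F [4,1]
H [4,1]
F [4,5]
H [4,5]
F [2,5]
F [2,4]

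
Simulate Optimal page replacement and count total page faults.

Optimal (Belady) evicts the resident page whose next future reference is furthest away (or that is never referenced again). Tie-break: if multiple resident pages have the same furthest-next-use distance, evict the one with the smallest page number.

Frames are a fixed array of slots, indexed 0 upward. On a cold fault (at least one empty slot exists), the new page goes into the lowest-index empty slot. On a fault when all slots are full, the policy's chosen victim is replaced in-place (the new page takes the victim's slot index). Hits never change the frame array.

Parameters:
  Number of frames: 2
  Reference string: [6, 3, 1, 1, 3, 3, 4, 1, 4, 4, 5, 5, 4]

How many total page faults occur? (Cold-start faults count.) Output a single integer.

Answer: 5

Derivation:
Step 0: ref 6 → FAULT, frames=[6,-]
Step 1: ref 3 → FAULT, frames=[6,3]
Step 2: ref 1 → FAULT (evict 6), frames=[1,3]
Step 3: ref 1 → HIT, frames=[1,3]
Step 4: ref 3 → HIT, frames=[1,3]
Step 5: ref 3 → HIT, frames=[1,3]
Step 6: ref 4 → FAULT (evict 3), frames=[1,4]
Step 7: ref 1 → HIT, frames=[1,4]
Step 8: ref 4 → HIT, frames=[1,4]
Step 9: ref 4 → HIT, frames=[1,4]
Step 10: ref 5 → FAULT (evict 1), frames=[5,4]
Step 11: ref 5 → HIT, frames=[5,4]
Step 12: ref 4 → HIT, frames=[5,4]
Total faults: 5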